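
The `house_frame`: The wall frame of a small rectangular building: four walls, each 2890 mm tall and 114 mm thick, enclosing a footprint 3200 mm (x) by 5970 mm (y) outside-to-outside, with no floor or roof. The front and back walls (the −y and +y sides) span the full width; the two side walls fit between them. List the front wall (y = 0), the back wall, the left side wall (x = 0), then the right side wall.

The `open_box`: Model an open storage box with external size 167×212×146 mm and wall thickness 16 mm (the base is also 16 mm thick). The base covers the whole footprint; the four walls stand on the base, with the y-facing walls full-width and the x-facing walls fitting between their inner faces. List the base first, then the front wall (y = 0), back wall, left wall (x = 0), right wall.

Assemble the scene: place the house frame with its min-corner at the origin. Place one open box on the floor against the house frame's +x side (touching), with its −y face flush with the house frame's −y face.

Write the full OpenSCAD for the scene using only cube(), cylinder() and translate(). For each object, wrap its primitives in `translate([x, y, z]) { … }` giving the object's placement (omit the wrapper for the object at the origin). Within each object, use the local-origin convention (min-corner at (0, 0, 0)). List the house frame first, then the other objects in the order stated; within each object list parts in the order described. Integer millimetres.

cube([3200, 114, 2890]);
translate([0, 5856, 0]) cube([3200, 114, 2890]);
translate([0, 114, 0]) cube([114, 5742, 2890]);
translate([3086, 114, 0]) cube([114, 5742, 2890]);
translate([3200, 0, 0]) {
  cube([167, 212, 16]);
  translate([0, 0, 16]) cube([167, 16, 130]);
  translate([0, 196, 16]) cube([167, 16, 130]);
  translate([0, 16, 16]) cube([16, 180, 130]);
  translate([151, 16, 16]) cube([16, 180, 130]);
}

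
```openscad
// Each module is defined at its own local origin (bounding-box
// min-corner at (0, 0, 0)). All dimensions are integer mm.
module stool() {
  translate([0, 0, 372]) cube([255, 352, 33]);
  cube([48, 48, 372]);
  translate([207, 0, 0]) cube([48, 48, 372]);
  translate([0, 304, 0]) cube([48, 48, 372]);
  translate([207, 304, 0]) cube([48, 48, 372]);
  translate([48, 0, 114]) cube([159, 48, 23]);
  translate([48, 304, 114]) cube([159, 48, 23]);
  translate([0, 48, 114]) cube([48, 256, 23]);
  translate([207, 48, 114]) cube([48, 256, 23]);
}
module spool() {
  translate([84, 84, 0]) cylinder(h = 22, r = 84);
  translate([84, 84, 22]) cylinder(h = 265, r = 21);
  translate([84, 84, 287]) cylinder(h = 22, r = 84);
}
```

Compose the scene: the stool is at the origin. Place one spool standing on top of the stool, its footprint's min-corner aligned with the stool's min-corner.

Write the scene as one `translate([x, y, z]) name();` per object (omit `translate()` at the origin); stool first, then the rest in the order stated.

stool();
translate([0, 0, 405]) spool();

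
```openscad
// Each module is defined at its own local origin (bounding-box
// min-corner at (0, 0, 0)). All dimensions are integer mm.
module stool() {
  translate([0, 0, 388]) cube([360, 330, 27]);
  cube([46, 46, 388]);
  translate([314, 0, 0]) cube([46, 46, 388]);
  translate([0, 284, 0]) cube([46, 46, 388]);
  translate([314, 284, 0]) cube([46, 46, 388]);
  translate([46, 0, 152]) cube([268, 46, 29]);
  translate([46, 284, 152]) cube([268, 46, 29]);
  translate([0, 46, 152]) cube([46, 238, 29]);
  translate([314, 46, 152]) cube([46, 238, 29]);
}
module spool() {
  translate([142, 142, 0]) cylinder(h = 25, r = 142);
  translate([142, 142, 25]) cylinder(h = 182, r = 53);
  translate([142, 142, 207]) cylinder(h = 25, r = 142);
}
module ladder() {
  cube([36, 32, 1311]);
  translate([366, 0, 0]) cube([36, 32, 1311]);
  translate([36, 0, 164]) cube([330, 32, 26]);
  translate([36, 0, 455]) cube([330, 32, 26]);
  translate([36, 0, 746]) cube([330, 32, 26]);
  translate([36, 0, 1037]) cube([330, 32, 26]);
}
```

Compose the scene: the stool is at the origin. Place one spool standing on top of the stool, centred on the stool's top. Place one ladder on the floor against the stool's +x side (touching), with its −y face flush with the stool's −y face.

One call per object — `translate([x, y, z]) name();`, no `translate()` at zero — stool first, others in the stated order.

stool();
translate([38, 23, 415]) spool();
translate([360, 0, 0]) ladder();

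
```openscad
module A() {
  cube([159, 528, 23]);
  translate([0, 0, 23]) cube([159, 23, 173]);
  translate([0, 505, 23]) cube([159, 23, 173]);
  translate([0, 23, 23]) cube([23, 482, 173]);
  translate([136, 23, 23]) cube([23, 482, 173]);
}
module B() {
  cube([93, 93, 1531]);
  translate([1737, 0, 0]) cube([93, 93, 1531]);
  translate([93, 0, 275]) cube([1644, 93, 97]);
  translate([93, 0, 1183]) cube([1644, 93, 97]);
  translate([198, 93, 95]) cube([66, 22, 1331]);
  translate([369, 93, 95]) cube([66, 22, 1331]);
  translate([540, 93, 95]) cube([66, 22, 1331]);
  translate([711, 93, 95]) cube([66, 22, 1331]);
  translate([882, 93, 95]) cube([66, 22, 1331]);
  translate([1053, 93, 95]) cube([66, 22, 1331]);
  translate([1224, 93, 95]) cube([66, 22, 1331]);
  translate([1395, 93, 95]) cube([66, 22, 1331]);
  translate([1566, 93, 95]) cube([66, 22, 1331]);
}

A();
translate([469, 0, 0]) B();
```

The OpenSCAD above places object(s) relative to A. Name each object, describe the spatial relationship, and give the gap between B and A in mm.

The fence section's nearest face is 310 mm from the open box's +x face.

A is an open box. B is a fence section. The fence section is on the floor beside the open box on its +x side. The gap between the fence section and the open box is 310 mm.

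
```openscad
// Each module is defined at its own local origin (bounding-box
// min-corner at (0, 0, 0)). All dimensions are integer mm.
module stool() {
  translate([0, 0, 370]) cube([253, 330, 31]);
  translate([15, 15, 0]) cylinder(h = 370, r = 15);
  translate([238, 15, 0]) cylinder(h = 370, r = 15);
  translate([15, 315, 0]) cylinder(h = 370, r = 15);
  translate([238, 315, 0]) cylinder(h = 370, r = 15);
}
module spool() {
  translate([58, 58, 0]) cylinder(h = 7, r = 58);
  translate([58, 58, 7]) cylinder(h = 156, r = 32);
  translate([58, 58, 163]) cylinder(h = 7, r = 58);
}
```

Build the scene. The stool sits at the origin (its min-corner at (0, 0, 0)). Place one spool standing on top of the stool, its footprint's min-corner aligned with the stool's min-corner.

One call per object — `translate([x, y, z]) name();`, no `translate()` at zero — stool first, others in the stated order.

stool();
translate([0, 0, 401]) spool();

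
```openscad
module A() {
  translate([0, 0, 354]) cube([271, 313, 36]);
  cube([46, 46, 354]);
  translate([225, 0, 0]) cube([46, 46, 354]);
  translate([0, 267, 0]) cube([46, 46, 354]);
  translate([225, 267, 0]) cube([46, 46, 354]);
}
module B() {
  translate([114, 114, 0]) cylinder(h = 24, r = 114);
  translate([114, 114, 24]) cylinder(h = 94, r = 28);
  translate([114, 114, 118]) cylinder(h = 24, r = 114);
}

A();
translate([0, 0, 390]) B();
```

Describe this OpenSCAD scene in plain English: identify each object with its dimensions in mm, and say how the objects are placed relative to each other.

A is a four-legged stool. The seat is 271×313 mm, 36 mm thick, top at z = 390 mm. It stands on four square legs, each 46×46 mm in cross-section, from z = 0 to the seat underside, each flush with a corner of the seat.

B is a spool: two coaxial disc flanges of radius 114 mm and thickness 24 mm, joined by a core cylinder of radius 28 mm and height 94 mm. The lower flange rests on z = 0 and the three cylinders share a vertical axis.

The spool is on top of the stool.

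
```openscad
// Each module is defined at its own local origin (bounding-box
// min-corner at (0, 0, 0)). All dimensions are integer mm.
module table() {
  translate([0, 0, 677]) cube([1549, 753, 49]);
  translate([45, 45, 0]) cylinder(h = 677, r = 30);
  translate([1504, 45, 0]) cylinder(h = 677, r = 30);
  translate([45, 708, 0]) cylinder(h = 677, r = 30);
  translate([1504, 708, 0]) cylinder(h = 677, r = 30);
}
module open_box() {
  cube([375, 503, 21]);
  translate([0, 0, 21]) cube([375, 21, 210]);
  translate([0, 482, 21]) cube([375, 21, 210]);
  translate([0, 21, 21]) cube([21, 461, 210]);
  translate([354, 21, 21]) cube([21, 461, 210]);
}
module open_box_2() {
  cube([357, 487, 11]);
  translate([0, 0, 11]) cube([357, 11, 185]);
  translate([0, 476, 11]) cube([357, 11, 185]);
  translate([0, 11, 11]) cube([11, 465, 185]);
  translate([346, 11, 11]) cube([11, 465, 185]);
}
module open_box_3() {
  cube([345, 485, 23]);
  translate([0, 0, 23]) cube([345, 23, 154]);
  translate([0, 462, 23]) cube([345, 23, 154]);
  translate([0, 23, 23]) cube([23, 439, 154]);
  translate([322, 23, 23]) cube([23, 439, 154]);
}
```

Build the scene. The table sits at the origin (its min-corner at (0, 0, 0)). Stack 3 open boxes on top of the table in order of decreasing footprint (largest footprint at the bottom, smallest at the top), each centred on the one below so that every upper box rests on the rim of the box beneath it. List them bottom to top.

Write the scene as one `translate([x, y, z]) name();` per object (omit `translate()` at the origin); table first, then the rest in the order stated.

table();
translate([587, 125, 726]) open_box();
translate([596, 133, 957]) open_box_2();
translate([602, 134, 1153]) open_box_3();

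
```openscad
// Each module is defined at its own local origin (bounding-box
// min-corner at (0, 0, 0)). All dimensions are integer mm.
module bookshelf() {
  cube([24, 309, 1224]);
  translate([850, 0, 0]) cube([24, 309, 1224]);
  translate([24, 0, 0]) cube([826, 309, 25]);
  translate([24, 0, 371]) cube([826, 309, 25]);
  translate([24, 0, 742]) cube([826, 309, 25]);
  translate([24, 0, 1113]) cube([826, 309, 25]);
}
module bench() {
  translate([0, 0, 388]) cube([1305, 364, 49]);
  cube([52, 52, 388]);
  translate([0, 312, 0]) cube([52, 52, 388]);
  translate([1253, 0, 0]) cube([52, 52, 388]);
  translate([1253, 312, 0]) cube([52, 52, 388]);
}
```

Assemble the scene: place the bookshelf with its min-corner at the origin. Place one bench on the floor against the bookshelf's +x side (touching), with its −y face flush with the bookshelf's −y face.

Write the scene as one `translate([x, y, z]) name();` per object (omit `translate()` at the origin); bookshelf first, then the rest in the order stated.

bookshelf();
translate([874, 0, 0]) bench();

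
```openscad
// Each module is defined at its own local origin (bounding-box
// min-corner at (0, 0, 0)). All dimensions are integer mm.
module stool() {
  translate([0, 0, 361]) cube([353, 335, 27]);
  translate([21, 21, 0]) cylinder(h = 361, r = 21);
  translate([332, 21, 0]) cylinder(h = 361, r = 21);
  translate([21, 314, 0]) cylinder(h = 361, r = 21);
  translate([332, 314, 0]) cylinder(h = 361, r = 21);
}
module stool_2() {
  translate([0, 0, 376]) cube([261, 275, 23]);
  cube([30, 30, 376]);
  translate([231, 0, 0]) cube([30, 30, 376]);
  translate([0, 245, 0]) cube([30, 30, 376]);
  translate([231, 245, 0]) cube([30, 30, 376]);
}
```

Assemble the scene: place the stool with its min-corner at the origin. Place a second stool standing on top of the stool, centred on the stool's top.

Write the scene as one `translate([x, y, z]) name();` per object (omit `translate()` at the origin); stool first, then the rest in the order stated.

stool();
translate([46, 30, 388]) stool_2();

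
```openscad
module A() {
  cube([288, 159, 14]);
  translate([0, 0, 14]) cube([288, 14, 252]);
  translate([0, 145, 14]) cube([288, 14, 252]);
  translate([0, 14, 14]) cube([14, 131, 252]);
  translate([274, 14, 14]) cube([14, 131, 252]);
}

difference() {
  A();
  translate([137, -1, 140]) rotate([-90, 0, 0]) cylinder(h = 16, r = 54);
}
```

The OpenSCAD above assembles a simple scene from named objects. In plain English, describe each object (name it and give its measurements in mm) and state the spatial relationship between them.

A is an open-topped rectangular box: outside dimensions 288×159×266 mm, with a uniform wall and base thickness of 14 mm. The base is a full 288×159 slab on the floor; four walls sit on top of the base. The front and back walls (the −y and +y sides) span the full width; the two side walls fit between them.

The open box has a circular hole of radius 54 mm through its front wall, centred at (x = 137, z = 140).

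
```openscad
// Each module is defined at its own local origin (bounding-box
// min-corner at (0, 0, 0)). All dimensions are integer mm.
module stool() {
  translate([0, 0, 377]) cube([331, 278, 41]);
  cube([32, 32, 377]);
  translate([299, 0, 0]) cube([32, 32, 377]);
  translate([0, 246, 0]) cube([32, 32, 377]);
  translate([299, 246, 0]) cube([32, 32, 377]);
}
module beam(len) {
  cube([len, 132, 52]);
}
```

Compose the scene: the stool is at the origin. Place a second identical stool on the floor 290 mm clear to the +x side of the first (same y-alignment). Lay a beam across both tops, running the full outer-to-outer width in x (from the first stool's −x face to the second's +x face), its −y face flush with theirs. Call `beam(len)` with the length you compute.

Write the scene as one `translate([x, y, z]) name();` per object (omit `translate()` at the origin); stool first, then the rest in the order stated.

stool();
translate([621, 0, 0]) stool();
translate([0, 0, 418]) beam(952);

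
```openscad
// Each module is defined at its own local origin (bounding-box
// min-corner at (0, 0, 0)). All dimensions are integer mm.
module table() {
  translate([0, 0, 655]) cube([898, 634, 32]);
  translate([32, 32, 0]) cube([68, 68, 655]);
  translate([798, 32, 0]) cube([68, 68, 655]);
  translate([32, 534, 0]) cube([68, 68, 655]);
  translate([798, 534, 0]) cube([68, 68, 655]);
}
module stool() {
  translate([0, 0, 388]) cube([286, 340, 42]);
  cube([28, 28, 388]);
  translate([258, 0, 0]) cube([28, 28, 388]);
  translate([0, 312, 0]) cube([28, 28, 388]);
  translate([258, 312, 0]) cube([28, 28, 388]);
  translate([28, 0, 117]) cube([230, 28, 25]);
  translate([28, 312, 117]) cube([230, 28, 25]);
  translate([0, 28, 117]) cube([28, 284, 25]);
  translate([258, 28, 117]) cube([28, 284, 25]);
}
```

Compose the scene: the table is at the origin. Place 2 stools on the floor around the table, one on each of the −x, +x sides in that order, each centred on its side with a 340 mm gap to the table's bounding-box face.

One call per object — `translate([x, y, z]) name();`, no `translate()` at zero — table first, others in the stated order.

table();
translate([-626, 147, 0]) stool();
translate([1238, 147, 0]) stool();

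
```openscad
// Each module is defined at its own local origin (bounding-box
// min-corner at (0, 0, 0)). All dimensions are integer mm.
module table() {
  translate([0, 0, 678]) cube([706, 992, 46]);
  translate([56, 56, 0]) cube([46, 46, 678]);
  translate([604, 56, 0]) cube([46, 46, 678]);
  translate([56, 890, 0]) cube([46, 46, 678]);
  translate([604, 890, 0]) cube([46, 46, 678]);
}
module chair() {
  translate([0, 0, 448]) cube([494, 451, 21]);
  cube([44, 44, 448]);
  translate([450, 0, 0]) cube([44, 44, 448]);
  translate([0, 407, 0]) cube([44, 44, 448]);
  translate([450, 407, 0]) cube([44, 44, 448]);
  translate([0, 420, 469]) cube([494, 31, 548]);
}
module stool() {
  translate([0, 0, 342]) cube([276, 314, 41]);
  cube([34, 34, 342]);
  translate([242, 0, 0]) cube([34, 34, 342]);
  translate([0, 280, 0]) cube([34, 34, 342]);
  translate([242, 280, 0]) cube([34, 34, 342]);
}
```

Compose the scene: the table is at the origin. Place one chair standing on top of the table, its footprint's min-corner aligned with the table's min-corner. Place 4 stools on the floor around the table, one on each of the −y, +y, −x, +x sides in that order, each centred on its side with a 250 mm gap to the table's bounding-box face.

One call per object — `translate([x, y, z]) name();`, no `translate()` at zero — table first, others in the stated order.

table();
translate([0, 0, 724]) chair();
translate([215, -564, 0]) stool();
translate([215, 1242, 0]) stool();
translate([-526, 339, 0]) stool();
translate([956, 339, 0]) stool();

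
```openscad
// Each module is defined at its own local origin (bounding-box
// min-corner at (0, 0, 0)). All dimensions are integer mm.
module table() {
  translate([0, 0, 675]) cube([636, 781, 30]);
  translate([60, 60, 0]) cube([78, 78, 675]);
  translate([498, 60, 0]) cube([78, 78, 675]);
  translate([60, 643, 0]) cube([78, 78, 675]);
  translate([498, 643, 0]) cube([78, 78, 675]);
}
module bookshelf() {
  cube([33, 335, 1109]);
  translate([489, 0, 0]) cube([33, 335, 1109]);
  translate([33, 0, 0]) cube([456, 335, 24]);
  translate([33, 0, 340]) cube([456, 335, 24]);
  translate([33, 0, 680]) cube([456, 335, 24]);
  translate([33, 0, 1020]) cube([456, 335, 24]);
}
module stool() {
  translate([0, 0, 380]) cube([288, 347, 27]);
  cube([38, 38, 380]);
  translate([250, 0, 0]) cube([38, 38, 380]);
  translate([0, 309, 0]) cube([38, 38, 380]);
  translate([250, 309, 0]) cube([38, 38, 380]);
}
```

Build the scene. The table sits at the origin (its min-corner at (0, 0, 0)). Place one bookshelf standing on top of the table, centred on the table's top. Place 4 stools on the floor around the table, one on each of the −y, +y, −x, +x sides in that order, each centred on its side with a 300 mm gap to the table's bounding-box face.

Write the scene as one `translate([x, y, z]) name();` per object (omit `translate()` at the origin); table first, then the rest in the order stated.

table();
translate([57, 223, 705]) bookshelf();
translate([174, -647, 0]) stool();
translate([174, 1081, 0]) stool();
translate([-588, 217, 0]) stool();
translate([936, 217, 0]) stool();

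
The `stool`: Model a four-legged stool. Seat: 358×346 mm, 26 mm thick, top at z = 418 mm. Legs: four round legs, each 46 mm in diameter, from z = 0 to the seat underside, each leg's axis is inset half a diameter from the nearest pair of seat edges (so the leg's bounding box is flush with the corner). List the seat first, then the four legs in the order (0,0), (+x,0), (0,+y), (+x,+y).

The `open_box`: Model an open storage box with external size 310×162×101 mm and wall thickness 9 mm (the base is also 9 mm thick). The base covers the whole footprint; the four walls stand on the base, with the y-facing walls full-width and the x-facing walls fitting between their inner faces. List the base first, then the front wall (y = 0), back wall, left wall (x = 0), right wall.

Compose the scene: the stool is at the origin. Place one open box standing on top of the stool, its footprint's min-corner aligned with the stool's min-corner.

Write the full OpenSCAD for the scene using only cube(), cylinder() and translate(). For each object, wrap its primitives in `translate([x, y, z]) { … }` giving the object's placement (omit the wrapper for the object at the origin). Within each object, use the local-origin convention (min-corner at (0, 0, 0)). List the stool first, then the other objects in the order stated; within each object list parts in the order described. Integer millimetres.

translate([0, 0, 392]) cube([358, 346, 26]);
translate([23, 23, 0]) cylinder(h = 392, r = 23);
translate([335, 23, 0]) cylinder(h = 392, r = 23);
translate([23, 323, 0]) cylinder(h = 392, r = 23);
translate([335, 323, 0]) cylinder(h = 392, r = 23);
translate([0, 0, 418]) {
  cube([310, 162, 9]);
  translate([0, 0, 9]) cube([310, 9, 92]);
  translate([0, 153, 9]) cube([310, 9, 92]);
  translate([0, 9, 9]) cube([9, 144, 92]);
  translate([301, 9, 9]) cube([9, 144, 92]);
}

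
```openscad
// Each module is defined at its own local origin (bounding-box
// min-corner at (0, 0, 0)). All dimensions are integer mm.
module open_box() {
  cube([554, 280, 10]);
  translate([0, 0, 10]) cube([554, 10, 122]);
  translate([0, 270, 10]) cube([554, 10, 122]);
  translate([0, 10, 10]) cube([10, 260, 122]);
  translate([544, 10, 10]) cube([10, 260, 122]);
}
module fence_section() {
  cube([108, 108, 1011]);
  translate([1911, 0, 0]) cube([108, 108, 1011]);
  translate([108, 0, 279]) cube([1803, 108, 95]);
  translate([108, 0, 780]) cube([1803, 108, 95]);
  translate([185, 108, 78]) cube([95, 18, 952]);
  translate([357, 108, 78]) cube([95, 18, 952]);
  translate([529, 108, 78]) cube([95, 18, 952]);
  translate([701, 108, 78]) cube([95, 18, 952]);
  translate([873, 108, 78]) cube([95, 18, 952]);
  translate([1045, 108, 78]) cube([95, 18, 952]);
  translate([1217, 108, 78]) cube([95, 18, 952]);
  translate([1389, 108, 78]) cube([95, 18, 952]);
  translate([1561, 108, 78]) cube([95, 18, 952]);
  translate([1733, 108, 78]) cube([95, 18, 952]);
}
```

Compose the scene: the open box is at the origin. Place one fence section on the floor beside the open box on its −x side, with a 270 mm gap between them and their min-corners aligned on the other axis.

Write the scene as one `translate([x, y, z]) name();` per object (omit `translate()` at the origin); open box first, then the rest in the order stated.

open_box();
translate([-2289, 0, 0]) fence_section();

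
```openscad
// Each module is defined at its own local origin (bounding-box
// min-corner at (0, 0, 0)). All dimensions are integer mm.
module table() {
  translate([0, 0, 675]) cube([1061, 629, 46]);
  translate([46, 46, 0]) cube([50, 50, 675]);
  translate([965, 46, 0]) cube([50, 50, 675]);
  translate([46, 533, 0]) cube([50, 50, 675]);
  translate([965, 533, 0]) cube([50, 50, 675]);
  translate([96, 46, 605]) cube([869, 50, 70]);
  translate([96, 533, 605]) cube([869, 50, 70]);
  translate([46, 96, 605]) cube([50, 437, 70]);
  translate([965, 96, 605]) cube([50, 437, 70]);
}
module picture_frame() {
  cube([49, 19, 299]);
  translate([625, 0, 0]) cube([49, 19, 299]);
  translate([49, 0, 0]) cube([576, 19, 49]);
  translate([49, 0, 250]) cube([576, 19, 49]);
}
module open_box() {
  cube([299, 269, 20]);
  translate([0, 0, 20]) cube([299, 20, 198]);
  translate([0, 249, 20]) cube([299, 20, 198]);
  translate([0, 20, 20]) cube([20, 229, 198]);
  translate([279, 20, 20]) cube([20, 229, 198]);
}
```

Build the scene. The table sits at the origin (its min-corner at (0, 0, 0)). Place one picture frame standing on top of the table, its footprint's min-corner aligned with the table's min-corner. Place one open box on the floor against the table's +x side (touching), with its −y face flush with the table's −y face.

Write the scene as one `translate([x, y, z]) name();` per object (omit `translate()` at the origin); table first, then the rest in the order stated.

table();
translate([0, 0, 721]) picture_frame();
translate([1061, 0, 0]) open_box();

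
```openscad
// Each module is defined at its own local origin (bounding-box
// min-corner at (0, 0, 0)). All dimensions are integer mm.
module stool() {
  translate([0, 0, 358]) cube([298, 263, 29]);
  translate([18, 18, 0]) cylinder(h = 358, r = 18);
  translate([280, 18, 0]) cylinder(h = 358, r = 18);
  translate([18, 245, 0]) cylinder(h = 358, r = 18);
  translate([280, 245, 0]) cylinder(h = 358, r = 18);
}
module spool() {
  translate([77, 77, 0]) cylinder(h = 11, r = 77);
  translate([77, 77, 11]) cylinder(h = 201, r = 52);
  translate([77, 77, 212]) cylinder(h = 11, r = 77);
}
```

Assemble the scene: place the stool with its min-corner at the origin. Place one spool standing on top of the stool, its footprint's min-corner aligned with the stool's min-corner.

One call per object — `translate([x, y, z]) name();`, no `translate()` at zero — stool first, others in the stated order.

stool();
translate([0, 0, 387]) spool();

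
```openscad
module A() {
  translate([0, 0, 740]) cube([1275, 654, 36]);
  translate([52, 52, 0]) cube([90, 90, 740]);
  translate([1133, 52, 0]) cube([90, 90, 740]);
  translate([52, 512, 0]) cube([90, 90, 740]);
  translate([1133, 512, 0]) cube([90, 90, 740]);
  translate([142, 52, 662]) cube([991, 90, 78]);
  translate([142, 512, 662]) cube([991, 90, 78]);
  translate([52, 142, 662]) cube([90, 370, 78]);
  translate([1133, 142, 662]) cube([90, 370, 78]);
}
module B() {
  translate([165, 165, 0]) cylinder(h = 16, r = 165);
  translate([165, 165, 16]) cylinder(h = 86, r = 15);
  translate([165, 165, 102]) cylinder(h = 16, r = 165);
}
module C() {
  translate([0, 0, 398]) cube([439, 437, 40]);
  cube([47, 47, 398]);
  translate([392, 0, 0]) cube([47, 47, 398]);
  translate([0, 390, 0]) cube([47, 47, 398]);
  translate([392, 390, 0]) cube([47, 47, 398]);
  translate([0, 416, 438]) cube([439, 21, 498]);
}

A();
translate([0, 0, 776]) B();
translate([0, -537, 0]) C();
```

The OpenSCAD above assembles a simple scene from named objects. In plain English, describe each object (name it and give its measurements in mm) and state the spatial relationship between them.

A is a rectangular dining table. The top is 1275×654×36 mm with its upper surface at z = 776 mm. It stands on four 90×90 mm square legs, each inset 52 mm from the nearest pair of top edges, running from the floor to the underside of the top. Four apron rails, 90 mm thick and 78 mm tall, run between adjacent legs with their top edges flush with the underside of the top and their outer faces flush with the legs' outer faces.

B is a spool: two coaxial disc flanges of radius 165 mm and thickness 16 mm, joined by a core cylinder of radius 15 mm and height 86 mm. The lower flange rests on z = 0 and the three cylinders share a vertical axis.

C is a chair. The seat is a 439×437×40 mm slab with its top at z = 438 mm, on four 47×47 mm corner legs (flush with the seat edges, standing on z = 0). A flat backrest 21 mm thick, 498 mm tall, spans the full seat width and rises from the seat top along its +y edge, rear face flush with the rear of the seat.

The spool is on top of the table. The chair is on the floor beside the table on its −y side.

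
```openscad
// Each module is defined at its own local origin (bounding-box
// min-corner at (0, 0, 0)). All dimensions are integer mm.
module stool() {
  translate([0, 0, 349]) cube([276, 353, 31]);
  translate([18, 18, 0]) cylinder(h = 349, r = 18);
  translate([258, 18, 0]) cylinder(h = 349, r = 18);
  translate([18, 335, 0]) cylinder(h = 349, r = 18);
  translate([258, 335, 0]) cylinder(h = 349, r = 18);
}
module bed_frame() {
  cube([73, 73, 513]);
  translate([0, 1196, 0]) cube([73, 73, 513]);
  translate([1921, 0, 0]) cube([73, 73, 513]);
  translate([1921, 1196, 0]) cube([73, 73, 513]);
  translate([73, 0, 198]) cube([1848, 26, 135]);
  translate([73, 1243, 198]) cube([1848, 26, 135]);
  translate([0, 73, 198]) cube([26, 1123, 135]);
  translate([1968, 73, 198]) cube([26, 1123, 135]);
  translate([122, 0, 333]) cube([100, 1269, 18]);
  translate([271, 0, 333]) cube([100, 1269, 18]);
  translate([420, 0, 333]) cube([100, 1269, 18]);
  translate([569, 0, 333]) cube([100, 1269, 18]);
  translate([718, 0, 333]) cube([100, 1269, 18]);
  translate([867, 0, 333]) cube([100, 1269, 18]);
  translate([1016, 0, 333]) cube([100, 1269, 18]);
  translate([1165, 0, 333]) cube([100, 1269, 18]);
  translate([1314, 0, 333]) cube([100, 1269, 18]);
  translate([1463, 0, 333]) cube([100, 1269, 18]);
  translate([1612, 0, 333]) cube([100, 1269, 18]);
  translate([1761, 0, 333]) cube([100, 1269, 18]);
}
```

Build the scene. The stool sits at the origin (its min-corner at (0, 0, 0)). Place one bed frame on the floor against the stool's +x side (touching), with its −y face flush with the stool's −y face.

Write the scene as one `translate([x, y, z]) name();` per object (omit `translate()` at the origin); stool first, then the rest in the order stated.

stool();
translate([276, 0, 0]) bed_frame();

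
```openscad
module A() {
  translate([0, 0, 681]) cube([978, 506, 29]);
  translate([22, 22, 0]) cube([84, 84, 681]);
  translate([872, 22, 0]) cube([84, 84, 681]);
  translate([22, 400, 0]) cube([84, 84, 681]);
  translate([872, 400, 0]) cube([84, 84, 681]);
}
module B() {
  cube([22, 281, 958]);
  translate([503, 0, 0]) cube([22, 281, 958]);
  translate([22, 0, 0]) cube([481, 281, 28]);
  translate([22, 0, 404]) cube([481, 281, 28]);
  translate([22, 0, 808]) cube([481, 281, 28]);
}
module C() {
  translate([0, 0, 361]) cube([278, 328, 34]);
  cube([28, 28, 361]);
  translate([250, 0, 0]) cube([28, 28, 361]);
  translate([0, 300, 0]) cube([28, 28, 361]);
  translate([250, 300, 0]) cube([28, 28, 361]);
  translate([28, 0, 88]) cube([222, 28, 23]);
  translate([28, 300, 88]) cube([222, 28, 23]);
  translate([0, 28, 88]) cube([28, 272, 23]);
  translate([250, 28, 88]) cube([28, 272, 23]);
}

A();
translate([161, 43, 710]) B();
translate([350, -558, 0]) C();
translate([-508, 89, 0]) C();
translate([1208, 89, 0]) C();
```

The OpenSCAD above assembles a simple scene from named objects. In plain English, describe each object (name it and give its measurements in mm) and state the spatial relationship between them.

A is a table: top 978 mm (x) × 506 mm (y), 29 mm thick, upper face at z = 710 mm, on four 84×84 mm square legs, each inset 22 mm from the nearest pair of top edges, running from z = 0 to the bottom of the top.

B is a bookshelf 525 mm wide overall, 281 mm deep and 958 mm tall. The two sides are 22 mm thick vertical panels. 3 horizontal shelves of 28 mm thickness span between the inner faces of the sides; the lowest shelf sits on the floor and shelves are stacked with a clear vertical gap of 376 mm between each pair.

C is a simple wooden stool: a rectangular seat 278 mm (x) by 328 mm (y), 34 mm thick, top face at z = 395 mm, on four square legs, each 28×28 mm in cross-section. The legs rest on z = 0, each flush with a corner of the seat. Four stretchers, 28 mm wide and 23 mm tall, connect adjacent legs with their undersides at z = 88 mm, each running between the inner faces of the legs it joins and aligned with the legs' outer faces on the other axis.

The bookshelf is on top of the table. Three stools sit around the table at the −y, −x, +x sides.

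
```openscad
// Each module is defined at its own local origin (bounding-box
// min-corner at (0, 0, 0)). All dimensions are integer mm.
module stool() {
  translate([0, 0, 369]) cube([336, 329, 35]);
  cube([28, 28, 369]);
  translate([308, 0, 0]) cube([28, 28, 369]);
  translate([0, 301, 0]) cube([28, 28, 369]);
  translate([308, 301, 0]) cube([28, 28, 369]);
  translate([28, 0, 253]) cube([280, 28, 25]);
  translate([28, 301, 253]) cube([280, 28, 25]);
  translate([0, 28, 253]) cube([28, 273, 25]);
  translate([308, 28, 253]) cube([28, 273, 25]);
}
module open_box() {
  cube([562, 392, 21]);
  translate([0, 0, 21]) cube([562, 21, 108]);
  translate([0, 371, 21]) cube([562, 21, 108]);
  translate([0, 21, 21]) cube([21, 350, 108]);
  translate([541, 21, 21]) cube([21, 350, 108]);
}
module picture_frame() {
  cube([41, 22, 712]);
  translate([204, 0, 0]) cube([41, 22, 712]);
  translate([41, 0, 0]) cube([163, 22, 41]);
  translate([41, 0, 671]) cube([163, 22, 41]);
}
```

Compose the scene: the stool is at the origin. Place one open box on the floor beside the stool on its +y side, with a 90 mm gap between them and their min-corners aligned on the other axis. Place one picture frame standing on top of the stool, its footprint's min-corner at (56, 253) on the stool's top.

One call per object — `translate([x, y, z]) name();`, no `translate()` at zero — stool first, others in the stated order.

stool();
translate([0, 419, 0]) open_box();
translate([56, 253, 404]) picture_frame();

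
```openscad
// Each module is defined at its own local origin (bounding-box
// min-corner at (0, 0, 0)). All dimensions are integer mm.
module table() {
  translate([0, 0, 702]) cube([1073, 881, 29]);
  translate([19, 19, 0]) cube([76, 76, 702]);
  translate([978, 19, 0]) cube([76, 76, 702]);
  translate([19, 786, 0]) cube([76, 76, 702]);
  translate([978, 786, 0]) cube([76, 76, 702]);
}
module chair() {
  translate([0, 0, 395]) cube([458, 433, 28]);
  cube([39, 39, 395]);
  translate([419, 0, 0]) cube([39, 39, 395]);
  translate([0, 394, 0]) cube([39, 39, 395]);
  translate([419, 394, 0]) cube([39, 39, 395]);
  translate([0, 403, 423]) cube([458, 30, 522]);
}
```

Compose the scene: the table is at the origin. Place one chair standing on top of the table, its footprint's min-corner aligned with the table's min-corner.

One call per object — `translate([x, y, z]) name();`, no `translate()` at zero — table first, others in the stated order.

table();
translate([0, 0, 731]) chair();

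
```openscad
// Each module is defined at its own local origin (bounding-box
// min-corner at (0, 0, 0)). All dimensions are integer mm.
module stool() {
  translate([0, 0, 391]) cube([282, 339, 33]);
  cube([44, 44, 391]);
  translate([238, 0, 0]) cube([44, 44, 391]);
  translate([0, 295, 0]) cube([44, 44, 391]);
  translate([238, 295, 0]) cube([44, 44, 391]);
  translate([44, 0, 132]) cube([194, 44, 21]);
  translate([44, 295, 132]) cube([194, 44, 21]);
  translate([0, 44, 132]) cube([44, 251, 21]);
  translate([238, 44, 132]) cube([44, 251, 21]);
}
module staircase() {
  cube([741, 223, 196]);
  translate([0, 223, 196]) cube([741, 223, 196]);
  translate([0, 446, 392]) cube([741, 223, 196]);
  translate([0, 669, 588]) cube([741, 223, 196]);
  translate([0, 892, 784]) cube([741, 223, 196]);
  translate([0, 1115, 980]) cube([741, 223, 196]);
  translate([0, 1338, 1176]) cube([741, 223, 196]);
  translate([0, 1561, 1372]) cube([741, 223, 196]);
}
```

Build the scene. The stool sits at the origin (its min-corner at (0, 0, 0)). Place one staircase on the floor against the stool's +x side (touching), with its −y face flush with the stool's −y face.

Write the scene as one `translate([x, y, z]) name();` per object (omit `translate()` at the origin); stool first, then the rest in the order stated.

stool();
translate([282, 0, 0]) staircase();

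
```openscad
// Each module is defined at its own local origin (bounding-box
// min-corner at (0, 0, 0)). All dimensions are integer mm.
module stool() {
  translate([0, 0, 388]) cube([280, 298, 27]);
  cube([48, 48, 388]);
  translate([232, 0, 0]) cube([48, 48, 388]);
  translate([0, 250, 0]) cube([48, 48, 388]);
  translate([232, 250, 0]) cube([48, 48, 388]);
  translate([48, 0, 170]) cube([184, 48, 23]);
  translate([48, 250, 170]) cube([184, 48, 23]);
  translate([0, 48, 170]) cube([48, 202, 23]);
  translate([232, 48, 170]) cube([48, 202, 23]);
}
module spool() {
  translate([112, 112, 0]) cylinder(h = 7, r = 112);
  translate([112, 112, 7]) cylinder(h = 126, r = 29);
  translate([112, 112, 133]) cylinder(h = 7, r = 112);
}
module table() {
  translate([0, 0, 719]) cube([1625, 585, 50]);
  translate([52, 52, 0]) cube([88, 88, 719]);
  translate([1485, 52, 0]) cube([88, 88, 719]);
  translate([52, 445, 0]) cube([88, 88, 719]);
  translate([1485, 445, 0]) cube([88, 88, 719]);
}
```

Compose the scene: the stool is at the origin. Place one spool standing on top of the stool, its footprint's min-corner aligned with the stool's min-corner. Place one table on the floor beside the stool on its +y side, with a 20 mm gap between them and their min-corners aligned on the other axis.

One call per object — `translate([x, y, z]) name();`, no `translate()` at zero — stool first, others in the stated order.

stool();
translate([0, 0, 415]) spool();
translate([0, 318, 0]) table();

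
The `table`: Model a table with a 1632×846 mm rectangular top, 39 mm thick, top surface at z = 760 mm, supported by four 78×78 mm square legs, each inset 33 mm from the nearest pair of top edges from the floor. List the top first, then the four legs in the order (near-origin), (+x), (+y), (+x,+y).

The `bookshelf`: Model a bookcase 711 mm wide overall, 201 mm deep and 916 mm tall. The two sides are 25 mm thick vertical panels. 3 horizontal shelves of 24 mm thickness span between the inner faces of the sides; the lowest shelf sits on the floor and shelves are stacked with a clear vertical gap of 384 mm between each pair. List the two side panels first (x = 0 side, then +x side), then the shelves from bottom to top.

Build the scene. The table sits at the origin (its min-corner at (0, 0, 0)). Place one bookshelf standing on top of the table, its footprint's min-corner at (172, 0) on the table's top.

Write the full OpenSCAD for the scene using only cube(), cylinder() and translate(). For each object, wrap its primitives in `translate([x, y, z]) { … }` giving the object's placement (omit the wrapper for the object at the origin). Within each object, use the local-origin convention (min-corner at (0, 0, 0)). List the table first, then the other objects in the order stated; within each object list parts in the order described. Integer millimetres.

translate([0, 0, 721]) cube([1632, 846, 39]);
translate([33, 33, 0]) cube([78, 78, 721]);
translate([1521, 33, 0]) cube([78, 78, 721]);
translate([33, 735, 0]) cube([78, 78, 721]);
translate([1521, 735, 0]) cube([78, 78, 721]);
translate([172, 0, 760]) {
  cube([25, 201, 916]);
  translate([686, 0, 0]) cube([25, 201, 916]);
  translate([25, 0, 0]) cube([661, 201, 24]);
  translate([25, 0, 408]) cube([661, 201, 24]);
  translate([25, 0, 816]) cube([661, 201, 24]);
}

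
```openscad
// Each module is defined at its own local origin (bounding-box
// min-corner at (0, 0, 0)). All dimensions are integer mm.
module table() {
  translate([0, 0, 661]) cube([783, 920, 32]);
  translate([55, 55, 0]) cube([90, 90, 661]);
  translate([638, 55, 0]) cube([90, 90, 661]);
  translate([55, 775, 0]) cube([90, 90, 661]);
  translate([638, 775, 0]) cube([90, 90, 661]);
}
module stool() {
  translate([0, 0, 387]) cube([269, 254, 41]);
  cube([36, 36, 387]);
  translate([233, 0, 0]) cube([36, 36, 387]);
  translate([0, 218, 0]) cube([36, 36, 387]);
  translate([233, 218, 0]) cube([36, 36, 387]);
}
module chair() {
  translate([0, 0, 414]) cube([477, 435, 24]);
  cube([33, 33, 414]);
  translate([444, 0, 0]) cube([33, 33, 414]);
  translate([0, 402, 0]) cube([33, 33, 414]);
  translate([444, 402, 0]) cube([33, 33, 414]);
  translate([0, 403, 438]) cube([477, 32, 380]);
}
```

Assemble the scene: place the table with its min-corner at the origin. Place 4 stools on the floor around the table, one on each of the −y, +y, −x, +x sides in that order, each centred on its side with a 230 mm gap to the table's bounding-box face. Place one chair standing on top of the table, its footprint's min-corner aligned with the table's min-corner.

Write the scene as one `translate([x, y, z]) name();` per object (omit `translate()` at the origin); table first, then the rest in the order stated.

table();
translate([257, -484, 0]) stool();
translate([257, 1150, 0]) stool();
translate([-499, 333, 0]) stool();
translate([1013, 333, 0]) stool();
translate([0, 0, 693]) chair();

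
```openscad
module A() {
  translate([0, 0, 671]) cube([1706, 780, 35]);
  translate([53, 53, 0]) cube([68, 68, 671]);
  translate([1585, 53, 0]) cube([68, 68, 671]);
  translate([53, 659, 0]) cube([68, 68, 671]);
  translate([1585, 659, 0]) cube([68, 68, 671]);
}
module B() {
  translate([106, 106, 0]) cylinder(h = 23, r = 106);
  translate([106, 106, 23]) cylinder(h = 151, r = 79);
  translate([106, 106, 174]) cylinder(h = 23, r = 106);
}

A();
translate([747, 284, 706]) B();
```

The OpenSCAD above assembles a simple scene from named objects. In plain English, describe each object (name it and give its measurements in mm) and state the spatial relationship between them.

A is a table with a 1706×780 mm rectangular top, 35 mm thick, top surface at z = 706 mm, supported by four 68×68 mm square legs, each inset 53 mm from the nearest pair of top edges, running from the floor.

B is a spool: two coaxial disc flanges of radius 106 mm and thickness 23 mm, joined by a core cylinder of radius 79 mm and height 151 mm. The lower flange rests on z = 0 and the three cylinders share a vertical axis.

The spool is on top of the table, centred.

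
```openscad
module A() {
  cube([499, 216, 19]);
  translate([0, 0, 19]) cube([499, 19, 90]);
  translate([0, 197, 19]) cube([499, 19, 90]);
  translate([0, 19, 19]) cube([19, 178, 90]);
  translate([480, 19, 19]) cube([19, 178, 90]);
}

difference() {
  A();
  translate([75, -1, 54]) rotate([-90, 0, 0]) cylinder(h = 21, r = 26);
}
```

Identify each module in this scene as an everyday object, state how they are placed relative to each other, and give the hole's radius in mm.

A is an open box. The open box has a circular hole through its front wall. The hole's radius is 26 mm.

The subtracted cylinder has r = 26 mm.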